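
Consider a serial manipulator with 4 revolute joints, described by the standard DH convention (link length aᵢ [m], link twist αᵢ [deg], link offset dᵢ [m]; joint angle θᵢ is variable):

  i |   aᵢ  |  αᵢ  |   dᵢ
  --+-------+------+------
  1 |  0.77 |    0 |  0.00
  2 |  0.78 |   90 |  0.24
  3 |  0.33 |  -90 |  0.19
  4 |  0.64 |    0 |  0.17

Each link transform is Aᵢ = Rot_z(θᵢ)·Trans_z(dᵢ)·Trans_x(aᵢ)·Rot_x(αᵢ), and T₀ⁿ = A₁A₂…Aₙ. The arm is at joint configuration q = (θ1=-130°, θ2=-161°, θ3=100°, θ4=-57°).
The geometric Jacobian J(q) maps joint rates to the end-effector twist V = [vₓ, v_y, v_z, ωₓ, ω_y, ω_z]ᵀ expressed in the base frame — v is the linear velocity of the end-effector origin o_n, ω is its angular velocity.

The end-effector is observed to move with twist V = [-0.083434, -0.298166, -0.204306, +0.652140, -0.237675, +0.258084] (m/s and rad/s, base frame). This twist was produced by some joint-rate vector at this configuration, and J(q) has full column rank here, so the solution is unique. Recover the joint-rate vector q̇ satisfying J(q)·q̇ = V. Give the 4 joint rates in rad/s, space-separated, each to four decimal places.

0.2080 0.0480 0.6940 -0.0120

o_n = [0.3608, -0.3884, 0.8787]
J₁: ẑ×o_n = [0.3884, 0.3608, -0.0000], ω = ẑ
J2: z=[0.0000, 0.0000, 1.0000] o=[-0.4949, -0.5899, 0.0000] → [-0.2014, 0.8558, 0.0000, 0.0000, 0.0000, 1.0000]
J3: z=[0.9336, -0.3584, 0.0000] o=[-0.2154, 0.1383, 0.2400] → [-0.2289, -0.5963, -0.2852, 0.9336, -0.3584, 0.0000]
J4: z=[-0.3529, -0.9194, -0.1736] o=[-0.0586, 0.0168, 0.5650] → [-0.3588, 0.0379, 0.5286, -0.3529, -0.9194, -0.1736]
q̇ = J⁺·V = [0.2080, 0.0480, 0.6940, -0.0120]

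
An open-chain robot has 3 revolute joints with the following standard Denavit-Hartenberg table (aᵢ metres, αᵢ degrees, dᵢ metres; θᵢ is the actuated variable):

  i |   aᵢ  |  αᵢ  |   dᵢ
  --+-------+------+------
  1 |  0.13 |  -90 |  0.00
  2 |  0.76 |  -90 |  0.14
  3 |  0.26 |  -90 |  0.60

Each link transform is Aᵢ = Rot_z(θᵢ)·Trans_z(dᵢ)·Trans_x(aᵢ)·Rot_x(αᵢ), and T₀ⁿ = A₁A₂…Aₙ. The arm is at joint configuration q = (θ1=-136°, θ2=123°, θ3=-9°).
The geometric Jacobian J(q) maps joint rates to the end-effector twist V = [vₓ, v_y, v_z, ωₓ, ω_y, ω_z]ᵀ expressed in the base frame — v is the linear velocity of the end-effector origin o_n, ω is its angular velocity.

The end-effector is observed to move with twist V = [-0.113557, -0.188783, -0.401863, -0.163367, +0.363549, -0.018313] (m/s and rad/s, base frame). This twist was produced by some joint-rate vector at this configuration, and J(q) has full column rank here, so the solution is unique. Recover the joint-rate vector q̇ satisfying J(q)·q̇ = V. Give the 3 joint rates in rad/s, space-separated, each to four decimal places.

-0.1060 -0.3750 0.1610

o_n = [0.7923, 0.5140, -0.5260]
J₁: ẑ×o_n = [-0.5140, 0.7923, 0.0000], ω = ẑ
J2: z=[0.6947, -0.7193, 0.0000] o=[-0.0935, -0.0903, 0.0000] → [0.3784, 0.3654, 1.0570, 0.6947, -0.7193, 0.0000]
J3: z=[0.6033, 0.5826, 0.5446] o=[0.3015, 0.0965, -0.6374] → [-0.1625, 0.2001, -0.0341, 0.6033, 0.5826, 0.5446]
q̇ = J⁺·V = [-0.1060, -0.3750, 0.1610]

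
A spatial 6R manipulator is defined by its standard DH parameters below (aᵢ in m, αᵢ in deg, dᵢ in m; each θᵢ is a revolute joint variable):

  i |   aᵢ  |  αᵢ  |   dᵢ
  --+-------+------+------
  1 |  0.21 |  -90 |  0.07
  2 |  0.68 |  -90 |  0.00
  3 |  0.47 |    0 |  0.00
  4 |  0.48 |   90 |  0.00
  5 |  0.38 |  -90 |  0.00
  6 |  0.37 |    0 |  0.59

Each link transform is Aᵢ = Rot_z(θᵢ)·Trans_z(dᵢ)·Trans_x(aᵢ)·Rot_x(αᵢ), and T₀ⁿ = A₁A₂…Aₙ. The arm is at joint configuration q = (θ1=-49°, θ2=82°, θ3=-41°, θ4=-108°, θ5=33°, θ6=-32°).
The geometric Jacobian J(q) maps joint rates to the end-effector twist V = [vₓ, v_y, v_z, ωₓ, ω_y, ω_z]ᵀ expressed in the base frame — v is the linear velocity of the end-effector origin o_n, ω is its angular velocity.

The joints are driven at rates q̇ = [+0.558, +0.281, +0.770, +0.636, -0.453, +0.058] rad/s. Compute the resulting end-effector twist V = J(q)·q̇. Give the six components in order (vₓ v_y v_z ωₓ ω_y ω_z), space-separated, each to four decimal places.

o_n = [-0.0082, 0.8046, -0.3475]
J₁: ẑ×o_n = [-0.8046, -0.0082, 0.0000], ω = ẑ
J2: z=[0.7547, 0.6561, 0.0000] o=[0.1378, -0.1585, 0.0700] → [-0.2739, 0.3151, 0.8226, 0.7547, 0.6561, 0.0000]
J3: z=[-0.6497, 0.7474, -0.1392] o=[0.1999, -0.2299, -0.6034] → [0.3352, 0.1952, -0.5166, -0.6497, 0.7474, -0.1392]
J4: z=[-0.6497, 0.7474, -0.1392] o=[0.4650, -0.0649, -0.9546] → [0.5747, 0.4603, -0.2113, -0.6497, 0.7474, -0.1392]
J5: z=[-0.6939, -0.5083, 0.5100] o=[0.6140, 0.1405, -0.5472] → [-0.4402, -0.1787, -0.7770, -0.6939, -0.5083, 0.5100]
J6: z=[-0.7139, 0.3937, -0.5790] o=[0.5784, 0.4316, -0.3055] → [0.1994, 0.3097, -0.0353, -0.7139, 0.3937, -0.5790]
V = J·q̇ = [0.3087, 0.6259, 0.0489, -0.4284, 1.4882, 0.0977]

0.3087 0.6259 0.0489 -0.4284 1.4882 0.0977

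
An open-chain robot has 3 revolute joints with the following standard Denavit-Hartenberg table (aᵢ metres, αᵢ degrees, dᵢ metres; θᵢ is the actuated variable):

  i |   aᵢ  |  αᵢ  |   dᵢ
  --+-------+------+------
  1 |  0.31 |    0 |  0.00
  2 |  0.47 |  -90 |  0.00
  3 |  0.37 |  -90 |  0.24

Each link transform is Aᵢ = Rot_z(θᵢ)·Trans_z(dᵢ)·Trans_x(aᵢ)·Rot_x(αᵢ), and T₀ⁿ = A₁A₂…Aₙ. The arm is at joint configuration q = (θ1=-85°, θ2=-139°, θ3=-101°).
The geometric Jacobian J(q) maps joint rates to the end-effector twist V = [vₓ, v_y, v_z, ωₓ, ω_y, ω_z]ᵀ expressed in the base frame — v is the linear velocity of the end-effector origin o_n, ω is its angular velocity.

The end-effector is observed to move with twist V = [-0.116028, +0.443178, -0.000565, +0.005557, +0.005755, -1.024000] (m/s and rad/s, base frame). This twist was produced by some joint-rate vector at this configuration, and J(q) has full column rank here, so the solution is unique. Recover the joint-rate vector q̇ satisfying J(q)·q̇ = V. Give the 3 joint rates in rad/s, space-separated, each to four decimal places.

o_n = [-0.4270, -0.2040, 0.3632]
J₁: ẑ×o_n = [0.2040, -0.4270, 0.0000], ω = ẑ
J2: z=[0.0000, 0.0000, 1.0000] o=[0.0270, -0.3088, 0.0000] → [-0.1048, -0.4540, 0.0000, 0.0000, 0.0000, 1.0000]
J3: z=[-0.6947, -0.7193, 0.0000] o=[-0.3111, 0.0177, 0.0000] → [-0.2613, 0.2523, 0.0706, -0.6947, -0.7193, 0.0000]
q̇ = J⁺·V = [-0.7300, -0.2940, -0.0080]

-0.7300 -0.2940 -0.0080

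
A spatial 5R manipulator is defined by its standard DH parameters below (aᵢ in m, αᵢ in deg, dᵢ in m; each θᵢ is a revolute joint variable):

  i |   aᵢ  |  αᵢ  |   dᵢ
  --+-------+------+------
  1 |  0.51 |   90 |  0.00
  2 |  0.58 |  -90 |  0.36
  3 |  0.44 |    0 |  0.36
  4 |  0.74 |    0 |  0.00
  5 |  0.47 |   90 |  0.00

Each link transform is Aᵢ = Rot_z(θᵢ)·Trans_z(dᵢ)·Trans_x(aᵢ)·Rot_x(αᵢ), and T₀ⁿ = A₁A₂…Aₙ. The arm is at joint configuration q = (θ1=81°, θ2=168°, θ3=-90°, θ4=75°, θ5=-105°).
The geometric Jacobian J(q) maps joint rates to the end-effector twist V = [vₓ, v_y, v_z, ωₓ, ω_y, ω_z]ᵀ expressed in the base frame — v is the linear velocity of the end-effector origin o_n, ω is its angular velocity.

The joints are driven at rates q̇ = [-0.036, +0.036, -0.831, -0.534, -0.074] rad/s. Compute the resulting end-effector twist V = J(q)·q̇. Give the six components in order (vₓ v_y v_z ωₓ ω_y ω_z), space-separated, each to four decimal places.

0.7867 1.0303 -0.2922 0.0824 0.2899 1.3716

o_n = [1.2872, -0.8129, -0.1318]
J₁: ẑ×o_n = [0.8129, 1.2872, -0.0000], ω = ẑ
J2: z=[0.9877, -0.1564, 0.0000] o=[0.0798, 0.5037, 0.0000] → [0.0206, 0.1302, -1.1115, 0.9877, -0.1564, 0.0000]
J3: z=[-0.0325, -0.2054, -0.9781] o=[0.3466, -0.1129, 0.1206] → [-0.6328, -0.9283, 0.2159, -0.0325, -0.2054, -0.9781]
J4: z=[-0.0325, -0.2054, -0.9781] o=[0.7695, -0.2557, -0.2315] → [-0.5655, -0.5032, 0.1244, -0.0325, -0.2054, -0.9781]
J5: z=[-0.0325, -0.2054, -0.9781] o=[0.8493, -0.9762, -0.0829] → [0.1698, -0.4300, 0.0846, -0.0325, -0.2054, -0.9781]
V = J·q̇ = [0.7867, 1.0303, -0.2922, 0.0824, 0.2899, 1.3716]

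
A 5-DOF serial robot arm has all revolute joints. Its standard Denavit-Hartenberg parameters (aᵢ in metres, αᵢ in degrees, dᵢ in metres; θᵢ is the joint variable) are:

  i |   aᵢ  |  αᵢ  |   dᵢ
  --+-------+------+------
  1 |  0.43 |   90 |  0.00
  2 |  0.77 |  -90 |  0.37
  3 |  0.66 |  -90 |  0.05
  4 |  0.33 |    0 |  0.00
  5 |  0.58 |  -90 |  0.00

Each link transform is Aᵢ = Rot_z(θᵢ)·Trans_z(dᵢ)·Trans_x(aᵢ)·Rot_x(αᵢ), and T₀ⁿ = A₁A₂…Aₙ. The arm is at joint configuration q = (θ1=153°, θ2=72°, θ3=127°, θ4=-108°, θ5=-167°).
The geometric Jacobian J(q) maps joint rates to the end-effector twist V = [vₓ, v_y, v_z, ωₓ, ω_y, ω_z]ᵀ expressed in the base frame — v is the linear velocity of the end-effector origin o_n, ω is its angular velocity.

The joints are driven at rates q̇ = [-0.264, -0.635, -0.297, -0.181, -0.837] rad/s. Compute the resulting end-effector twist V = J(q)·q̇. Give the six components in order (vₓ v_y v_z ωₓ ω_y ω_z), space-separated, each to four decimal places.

-0.2820 -0.2300 -0.3651 -1.0419 -0.8694 0.4174

o_n = [-0.7283, 0.2409, 0.3179]
J₁: ẑ×o_n = [-0.2409, -0.7283, 0.0000], ω = ẑ
J2: z=[0.4540, 0.8910, 0.0000] o=[-0.3831, 0.1952, 0.0000] → [0.2832, -0.1443, 0.3282, 0.4540, 0.8910, 0.0000]
J3: z=[0.8474, -0.4318, 0.3090] o=[-0.4272, 0.6329, 0.7323] → [0.3001, 0.2581, -0.4622, 0.8474, -0.4318, 0.3090]
J4: z=[0.4931, 0.4242, -0.7595] o=[-0.5147, 0.0860, 0.3700] → [0.0955, 0.1879, 0.1670, 0.4931, 0.4242, -0.7595]
J5: z=[0.4931, 0.4242, -0.7595] o=[-0.2287, 0.0316, 0.5254] → [0.0709, 0.4818, 0.3151, 0.4931, 0.4242, -0.7595]
V = J·q̇ = [-0.2820, -0.2300, -0.3651, -1.0419, -0.8694, 0.4174]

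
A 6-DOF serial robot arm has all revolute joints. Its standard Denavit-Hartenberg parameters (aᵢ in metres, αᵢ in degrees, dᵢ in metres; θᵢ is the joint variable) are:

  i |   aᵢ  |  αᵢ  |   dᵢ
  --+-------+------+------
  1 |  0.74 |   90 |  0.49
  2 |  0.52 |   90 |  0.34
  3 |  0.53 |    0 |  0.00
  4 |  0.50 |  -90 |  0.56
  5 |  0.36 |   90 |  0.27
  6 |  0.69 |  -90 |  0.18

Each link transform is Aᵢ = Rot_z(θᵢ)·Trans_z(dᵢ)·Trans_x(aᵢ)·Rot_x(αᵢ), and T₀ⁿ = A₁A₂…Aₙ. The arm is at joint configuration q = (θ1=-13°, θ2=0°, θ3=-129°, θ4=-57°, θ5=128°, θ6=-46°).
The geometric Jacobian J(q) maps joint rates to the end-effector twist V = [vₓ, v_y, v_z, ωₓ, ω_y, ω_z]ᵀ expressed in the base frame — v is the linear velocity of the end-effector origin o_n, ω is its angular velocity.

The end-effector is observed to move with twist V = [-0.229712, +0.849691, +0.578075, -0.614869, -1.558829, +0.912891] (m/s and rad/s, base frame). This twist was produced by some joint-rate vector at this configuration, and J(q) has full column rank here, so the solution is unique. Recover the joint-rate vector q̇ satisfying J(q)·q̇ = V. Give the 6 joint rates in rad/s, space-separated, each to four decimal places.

0.5560 0.7040 0.5290 -0.6150 -0.9220 0.4400

o_n = [0.7671, -0.3478, 0.7022]
J₁: ẑ×o_n = [0.3478, 0.7671, -0.0000], ω = ẑ
J2: z=[-0.2250, -0.9744, 0.0000] o=[0.7210, -0.1665, 0.4900] → [-0.2068, 0.0477, 0.0857, -0.2250, -0.9744, 0.0000]
J3: z=[-0.0000, -0.0000, -1.0000] o=[1.1512, -0.6147, 0.4900] → [0.2670, 0.3841, -0.0000, -0.0000, -0.0000, -1.0000]
J4: z=[-0.0000, -0.0000, -1.0000] o=[0.9189, -0.1384, 0.4900] → [-0.2094, 0.1518, -0.0000, -0.0000, -0.0000, -1.0000]
J5: z=[0.1219, 0.9925, -0.0000] o=[0.4226, -0.0774, -0.0700] → [0.7665, -0.0941, -0.3749, 0.1219, 0.9925, -0.0000]
J6: z=[-0.7821, 0.0960, 0.6157] o=[0.6755, 0.1635, 0.2137] → [0.3617, 0.4385, 0.3911, -0.7821, 0.0960, 0.6157]
q̇ = J⁺·V = [0.5560, 0.7040, 0.5290, -0.6150, -0.9220, 0.4400]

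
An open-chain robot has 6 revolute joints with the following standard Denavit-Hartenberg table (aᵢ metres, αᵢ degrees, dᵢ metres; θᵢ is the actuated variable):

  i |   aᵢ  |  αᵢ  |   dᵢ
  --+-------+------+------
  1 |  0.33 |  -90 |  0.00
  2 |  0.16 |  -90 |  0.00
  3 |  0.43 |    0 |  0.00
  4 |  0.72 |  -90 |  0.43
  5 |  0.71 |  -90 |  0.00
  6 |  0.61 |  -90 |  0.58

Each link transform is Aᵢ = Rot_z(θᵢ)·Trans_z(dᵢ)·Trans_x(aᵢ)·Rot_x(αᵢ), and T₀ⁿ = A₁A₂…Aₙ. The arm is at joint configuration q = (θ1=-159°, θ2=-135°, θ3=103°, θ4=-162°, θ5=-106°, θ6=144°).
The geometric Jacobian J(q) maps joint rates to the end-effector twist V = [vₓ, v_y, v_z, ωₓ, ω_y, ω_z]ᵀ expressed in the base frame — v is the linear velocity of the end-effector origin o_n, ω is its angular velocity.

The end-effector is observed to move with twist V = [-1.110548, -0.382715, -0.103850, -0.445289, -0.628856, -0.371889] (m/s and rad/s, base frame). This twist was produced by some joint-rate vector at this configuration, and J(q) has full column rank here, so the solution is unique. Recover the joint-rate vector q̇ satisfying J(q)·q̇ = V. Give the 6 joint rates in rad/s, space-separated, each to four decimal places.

0.0360 0.7960 0.7370 -0.3720 -0.4460 -0.7260

o_n = [-0.2918, -0.9792, 0.8352]
J₁: ẑ×o_n = [0.9792, -0.2918, 0.0000], ω = ẑ
J2: z=[0.3584, -0.9336, 0.0000] o=[-0.3081, -0.1183, 0.0000] → [-0.7797, -0.2993, -0.2933, 0.3584, -0.9336, 0.0000]
J3: z=[-0.6601, -0.2534, 0.7071] o=[-0.2025, -0.0777, 0.1131] → [0.4545, 0.4135, 0.5725, -0.6601, -0.2534, 0.7071]
J4: z=[-0.6601, -0.2534, 0.7071] o=[-0.4165, 0.2889, 0.0447] → [0.6964, 0.6100, 0.8687, -0.6601, -0.2534, 0.7071]
J5: z=[0.3813, 0.6980, 0.6061] o=[-0.2344, -0.3022, 0.6110] → [0.5668, -0.1203, -0.2180, 0.3813, 0.6980, 0.6061]
J6: z=[0.4401, -0.7136, 0.5450] o=[-0.8116, -0.3441, 1.0223] → [0.4796, 0.3656, 0.0914, 0.4401, -0.7136, 0.5450]
q̇ = J⁺·V = [0.0360, 0.7960, 0.7370, -0.3720, -0.4460, -0.7260]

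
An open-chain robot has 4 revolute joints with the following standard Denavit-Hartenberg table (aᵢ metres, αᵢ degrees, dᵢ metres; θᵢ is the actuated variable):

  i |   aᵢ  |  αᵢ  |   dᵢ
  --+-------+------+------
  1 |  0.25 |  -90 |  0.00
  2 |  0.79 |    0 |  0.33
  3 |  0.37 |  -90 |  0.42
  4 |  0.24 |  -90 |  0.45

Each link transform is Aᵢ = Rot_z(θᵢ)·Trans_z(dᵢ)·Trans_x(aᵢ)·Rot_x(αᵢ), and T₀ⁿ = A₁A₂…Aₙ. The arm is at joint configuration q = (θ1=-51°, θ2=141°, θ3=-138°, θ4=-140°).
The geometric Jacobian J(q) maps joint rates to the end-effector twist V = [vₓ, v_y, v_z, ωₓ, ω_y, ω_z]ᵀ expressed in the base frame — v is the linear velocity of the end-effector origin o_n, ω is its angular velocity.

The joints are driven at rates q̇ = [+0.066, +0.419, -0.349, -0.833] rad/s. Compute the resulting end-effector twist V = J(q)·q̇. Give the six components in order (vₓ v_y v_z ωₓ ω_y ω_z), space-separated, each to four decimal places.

o_n = [0.5759, 0.7257, -0.9563]
J₁: ẑ×o_n = [-0.7257, 0.5759, 0.0000], ω = ẑ
J2: z=[0.7771, 0.6293, 0.0000] o=[0.1573, -0.1943, 0.0000] → [-0.6018, 0.7432, 0.4516, 0.7771, 0.6293, 0.0000]
J3: z=[0.7771, 0.6293, 0.0000] o=[0.0274, 0.4905, -0.4972] → [-0.2889, 0.3568, -0.1623, 0.7771, 0.6293, 0.0000]
J4: z=[-0.0329, 0.0407, -0.9986] o=[0.5864, 0.4677, -0.5165] → [0.2398, -0.0040, -0.0081, -0.0329, 0.0407, -0.9986]
V = J·q̇ = [-0.3990, 0.2282, 0.2526, 0.0818, 0.0102, 0.8979]

-0.3990 0.2282 0.2526 0.0818 0.0102 0.8979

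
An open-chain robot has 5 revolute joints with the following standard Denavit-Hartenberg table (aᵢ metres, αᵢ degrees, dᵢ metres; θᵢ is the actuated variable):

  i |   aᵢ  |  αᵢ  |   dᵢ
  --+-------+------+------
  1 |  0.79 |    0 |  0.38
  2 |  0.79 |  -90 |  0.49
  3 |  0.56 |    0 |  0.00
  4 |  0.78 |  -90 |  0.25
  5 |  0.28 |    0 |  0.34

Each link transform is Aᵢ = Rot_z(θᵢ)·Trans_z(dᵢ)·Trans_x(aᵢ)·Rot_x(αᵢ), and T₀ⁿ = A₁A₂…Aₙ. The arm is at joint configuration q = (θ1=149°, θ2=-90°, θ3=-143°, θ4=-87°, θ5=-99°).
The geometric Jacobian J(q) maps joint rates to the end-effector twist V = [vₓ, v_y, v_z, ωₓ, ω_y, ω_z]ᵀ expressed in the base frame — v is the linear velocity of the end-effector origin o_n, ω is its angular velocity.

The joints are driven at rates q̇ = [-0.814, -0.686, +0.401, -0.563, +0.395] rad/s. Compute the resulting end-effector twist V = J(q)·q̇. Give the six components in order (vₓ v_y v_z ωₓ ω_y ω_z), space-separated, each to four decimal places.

0.2828 1.6428 -0.0232 -0.0170 -0.3428 -1.2461

o_n = [-1.3298, 0.3430, 0.8616]
J₁: ẑ×o_n = [-0.3430, -1.3298, 0.0000], ω = ẑ
J2: z=[0.0000, 0.0000, 1.0000] o=[-0.6772, 0.4069, 0.3800] → [0.0639, -0.6527, 0.0000, 0.0000, 0.0000, 1.0000]
J3: z=[-0.8572, 0.5150, 0.0000] o=[-0.2703, 1.0840, 0.8700] → [-0.0043, -0.0072, 1.1809, -0.8572, 0.5150, 0.0000]
J4: z=[-0.8572, 0.5150, 0.0000] o=[-0.5006, 0.7007, 1.2070] → [-0.1779, -0.2961, 0.7337, -0.8572, 0.5150, 0.0000]
J5: z=[-0.3945, -0.6566, 0.6428] o=[-0.9731, 0.3997, 0.6095] → [-0.1291, -0.1298, -0.2119, -0.3945, -0.6566, 0.6428]
V = J·q̇ = [0.2828, 1.6428, -0.0232, -0.0170, -0.3428, -1.2461]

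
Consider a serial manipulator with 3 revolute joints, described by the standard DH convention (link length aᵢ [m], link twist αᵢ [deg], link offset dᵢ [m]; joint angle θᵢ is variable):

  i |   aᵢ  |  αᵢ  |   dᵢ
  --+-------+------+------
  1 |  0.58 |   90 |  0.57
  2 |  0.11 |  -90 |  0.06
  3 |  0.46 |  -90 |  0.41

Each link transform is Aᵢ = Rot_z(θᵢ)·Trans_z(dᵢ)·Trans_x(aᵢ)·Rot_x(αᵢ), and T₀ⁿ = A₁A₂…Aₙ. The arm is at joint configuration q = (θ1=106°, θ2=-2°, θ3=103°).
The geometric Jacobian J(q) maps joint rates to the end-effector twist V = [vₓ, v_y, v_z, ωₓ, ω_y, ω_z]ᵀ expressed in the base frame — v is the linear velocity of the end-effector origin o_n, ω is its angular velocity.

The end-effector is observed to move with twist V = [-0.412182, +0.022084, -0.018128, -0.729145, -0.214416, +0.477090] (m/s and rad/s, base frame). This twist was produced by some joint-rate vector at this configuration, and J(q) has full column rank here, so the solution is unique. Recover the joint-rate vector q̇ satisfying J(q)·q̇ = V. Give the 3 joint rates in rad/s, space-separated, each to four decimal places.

0.6240 -0.7600 -0.1470

o_n = [-0.5388, 0.4705, 0.9795]
J₁: ẑ×o_n = [-0.4705, -0.5388, 0.0000], ω = ẑ
J2: z=[0.9613, 0.2756, 0.0000] o=[-0.1599, 0.5575, 0.5700] → [0.1129, -0.3937, 0.0208, 0.9613, 0.2756, 0.0000]
J3: z=[-0.0096, 0.0335, 0.9994] o=[-0.1325, 0.6797, 0.5662] → [0.2229, -0.4021, 0.0156, -0.0096, 0.0335, 0.9994]
q̇ = J⁺·V = [0.6240, -0.7600, -0.1470]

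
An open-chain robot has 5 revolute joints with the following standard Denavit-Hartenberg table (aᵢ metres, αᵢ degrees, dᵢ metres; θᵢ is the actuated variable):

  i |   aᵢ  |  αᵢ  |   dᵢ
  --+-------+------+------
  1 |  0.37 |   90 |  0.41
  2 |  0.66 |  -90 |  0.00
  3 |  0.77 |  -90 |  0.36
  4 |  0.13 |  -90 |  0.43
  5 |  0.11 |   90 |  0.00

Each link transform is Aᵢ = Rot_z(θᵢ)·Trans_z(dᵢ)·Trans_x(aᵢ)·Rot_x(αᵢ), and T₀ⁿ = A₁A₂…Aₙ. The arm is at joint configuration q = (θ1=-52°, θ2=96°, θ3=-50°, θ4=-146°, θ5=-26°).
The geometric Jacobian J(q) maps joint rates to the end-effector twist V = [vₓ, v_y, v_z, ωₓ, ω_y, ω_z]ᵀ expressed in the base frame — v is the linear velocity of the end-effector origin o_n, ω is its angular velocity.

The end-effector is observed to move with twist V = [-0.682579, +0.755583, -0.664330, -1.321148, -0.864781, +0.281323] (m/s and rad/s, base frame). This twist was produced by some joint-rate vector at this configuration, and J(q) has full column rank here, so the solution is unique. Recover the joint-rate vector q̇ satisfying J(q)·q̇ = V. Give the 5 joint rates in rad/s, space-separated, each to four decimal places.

o_n = [-0.2691, 0.1217, 1.7506]
J₁: ẑ×o_n = [-0.1217, -0.2691, 0.0000], ω = ẑ
J2: z=[-0.7880, -0.6157, 0.0000] o=[0.2278, -0.2916, 0.4100] → [-0.8254, 1.0564, -0.6316, -0.7880, -0.6157, 0.0000]
J3: z=[-0.6123, 0.7837, -0.1045] o=[0.1853, -0.2372, 1.0664] → [0.5738, 0.4665, 0.1364, -0.6123, 0.7837, -0.1045]
J4: z=[0.4572, 0.4588, 0.7618] o=[-0.5318, -0.2775, 1.5210] → [-0.1987, 0.0951, 0.0620, 0.4572, 0.4588, 0.7618]
J5: z=[-0.8683, 0.4156, 0.2708] o=[-0.3102, 0.0219, 1.7721] → [-0.0359, -0.0075, -0.1037, -0.8683, 0.4156, 0.2708]
q̇ = J⁺·V = [0.9260, 0.9770, 0.1190, -0.8640, 0.0960]

0.9260 0.9770 0.1190 -0.8640 0.0960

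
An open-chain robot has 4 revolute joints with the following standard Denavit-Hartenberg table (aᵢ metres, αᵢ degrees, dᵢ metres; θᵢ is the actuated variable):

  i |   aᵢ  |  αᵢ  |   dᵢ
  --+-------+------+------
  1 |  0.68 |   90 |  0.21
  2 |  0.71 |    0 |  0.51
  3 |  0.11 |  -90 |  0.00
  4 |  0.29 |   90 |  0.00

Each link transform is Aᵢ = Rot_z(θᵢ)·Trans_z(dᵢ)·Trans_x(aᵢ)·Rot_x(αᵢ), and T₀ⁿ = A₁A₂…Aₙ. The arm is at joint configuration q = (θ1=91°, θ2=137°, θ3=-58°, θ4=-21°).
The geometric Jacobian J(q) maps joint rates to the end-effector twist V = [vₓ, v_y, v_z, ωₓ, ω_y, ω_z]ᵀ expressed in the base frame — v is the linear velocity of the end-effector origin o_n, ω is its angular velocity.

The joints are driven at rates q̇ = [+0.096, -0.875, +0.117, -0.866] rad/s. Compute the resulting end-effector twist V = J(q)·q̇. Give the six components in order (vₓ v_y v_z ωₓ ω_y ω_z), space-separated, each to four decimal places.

0.1990 0.7523 0.3109 -0.7727 0.8367 -0.0692

o_n = [0.6098, 0.2441, 1.0680]
J₁: ẑ×o_n = [-0.2441, 0.6098, 0.0000], ω = ẑ
J2: z=[0.9998, 0.0175, 0.0000] o=[-0.0119, 0.6799, 0.2100] → [0.0150, -0.8578, -0.4466, 0.9998, 0.0175, 0.0000]
J3: z=[0.9998, 0.0175, 0.0000] o=[0.5071, 0.1696, 0.6942] → [0.0065, -0.3737, 0.0726, 0.9998, 0.0175, 0.0000]
J4: z=[0.0171, -0.9815, 0.1908] o=[0.5068, 0.1906, 0.8022] → [-0.2710, 0.0151, 0.1020, 0.0171, -0.9815, 0.1908]
V = J·q̇ = [0.1990, 0.7523, 0.3109, -0.7727, 0.8367, -0.0692]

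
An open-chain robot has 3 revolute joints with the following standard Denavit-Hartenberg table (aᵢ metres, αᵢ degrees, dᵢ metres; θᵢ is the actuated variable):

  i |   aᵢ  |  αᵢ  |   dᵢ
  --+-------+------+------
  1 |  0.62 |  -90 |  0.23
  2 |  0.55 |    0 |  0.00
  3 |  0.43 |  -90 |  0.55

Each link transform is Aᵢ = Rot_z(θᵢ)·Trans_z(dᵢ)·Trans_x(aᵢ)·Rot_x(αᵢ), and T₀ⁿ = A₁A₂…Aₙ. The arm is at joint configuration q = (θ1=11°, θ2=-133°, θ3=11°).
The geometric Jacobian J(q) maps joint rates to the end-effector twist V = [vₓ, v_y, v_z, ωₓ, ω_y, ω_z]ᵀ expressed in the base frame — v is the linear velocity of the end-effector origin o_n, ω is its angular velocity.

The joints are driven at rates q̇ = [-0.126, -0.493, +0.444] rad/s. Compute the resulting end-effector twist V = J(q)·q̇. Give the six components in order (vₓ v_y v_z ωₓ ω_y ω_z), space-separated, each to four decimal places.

-0.1438 -0.0301 -0.1961 0.0093 -0.0481 -0.1260

o_n = [-0.0882, 0.5431, 0.9969]
J₁: ẑ×o_n = [-0.5431, -0.0882, 0.0000], ω = ẑ
J2: z=[-0.1908, 0.9816, 0.0000] o=[0.6086, 0.1183, 0.2300] → [0.7528, 0.1463, 0.6030, -0.1908, 0.9816, 0.0000]
J3: z=[-0.1908, 0.9816, 0.0000] o=[0.2404, 0.0467, 0.6322] → [0.3580, 0.0696, 0.2279, -0.1908, 0.9816, 0.0000]
V = J·q̇ = [-0.1438, -0.0301, -0.1961, 0.0093, -0.0481, -0.1260]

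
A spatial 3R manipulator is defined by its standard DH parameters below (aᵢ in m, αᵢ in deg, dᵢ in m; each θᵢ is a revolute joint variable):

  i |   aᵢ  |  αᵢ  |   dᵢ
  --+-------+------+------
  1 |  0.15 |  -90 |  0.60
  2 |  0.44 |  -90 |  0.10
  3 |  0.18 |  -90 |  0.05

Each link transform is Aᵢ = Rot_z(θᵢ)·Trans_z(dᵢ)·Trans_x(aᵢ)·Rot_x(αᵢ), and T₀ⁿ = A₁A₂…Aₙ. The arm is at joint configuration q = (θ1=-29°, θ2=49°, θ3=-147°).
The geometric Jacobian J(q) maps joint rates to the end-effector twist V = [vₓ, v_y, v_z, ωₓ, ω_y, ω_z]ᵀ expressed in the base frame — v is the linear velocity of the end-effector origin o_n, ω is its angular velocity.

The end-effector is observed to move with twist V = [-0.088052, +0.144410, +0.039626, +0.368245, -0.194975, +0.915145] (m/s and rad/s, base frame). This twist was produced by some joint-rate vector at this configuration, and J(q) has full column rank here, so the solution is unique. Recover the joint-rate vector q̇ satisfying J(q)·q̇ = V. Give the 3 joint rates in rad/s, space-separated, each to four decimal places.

0.5530 0.0080 -0.5520

o_n = [0.3600, 0.0268, 0.3491]
J₁: ẑ×o_n = [-0.0268, 0.3600, 0.0000], ω = ẑ
J2: z=[0.4848, 0.8746, 0.0000] o=[0.1312, -0.0727, 0.6000] → [-0.2195, 0.1217, -0.1519, 0.4848, 0.8746, 0.0000]
J3: z=[-0.6601, 0.3659, -0.6561] o=[0.4321, -0.1252, 0.2679] → [0.1294, 0.1009, -0.0740, -0.6601, 0.3659, -0.6561]
q̇ = J⁺·V = [0.5530, 0.0080, -0.5520]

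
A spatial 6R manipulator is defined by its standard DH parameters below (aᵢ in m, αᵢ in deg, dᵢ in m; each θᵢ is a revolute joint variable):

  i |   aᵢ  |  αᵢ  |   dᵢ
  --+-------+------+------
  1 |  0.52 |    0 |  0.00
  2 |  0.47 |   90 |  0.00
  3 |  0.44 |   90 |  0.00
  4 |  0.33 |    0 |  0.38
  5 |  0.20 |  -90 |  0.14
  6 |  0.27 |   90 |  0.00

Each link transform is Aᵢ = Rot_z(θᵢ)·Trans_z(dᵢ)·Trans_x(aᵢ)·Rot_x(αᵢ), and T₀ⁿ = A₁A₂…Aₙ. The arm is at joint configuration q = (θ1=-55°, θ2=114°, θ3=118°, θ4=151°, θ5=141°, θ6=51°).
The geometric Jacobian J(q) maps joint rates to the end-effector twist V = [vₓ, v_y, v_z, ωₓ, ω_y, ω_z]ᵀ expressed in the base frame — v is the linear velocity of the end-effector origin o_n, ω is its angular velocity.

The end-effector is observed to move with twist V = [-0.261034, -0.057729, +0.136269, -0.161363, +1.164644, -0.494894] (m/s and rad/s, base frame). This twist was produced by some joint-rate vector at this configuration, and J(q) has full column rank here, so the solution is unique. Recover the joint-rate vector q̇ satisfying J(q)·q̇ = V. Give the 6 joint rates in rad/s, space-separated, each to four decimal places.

o_n = [0.4544, 0.1892, 0.4016]
J₁: ẑ×o_n = [-0.1892, 0.4544, 0.0000], ω = ẑ
J2: z=[0.0000, 0.0000, 1.0000] o=[0.2983, -0.4260, 0.0000] → [-0.6152, 0.1562, 0.0000, 0.0000, 0.0000, 1.0000]
J3: z=[0.8572, -0.5150, 0.0000] o=[0.5403, -0.0231, 0.0000] → [-0.2069, -0.3443, 0.1377, 0.8572, -0.5150, 0.0000]
J4: z=[0.4548, 0.7568, 0.4695] o=[0.4339, -0.2002, 0.3885] → [-0.1729, 0.0036, 0.1616, 0.4548, 0.7568, 0.4695]
J5: z=[0.4548, 0.7568, 0.4695] o=[0.8137, 0.1212, 0.3121] → [0.0358, -0.2094, 0.3028, 0.4548, 0.7568, 0.4695]
J6: z=[0.0969, -0.5660, 0.8187] o=[0.7003, 0.2925, 0.4439] → [0.1085, -0.1972, -0.1492, 0.0969, -0.5660, 0.8187]
q̇ = J⁺·V = [-0.9760, 0.5920, -0.5250, 0.7450, 0.0110, -0.5690]

-0.9760 0.5920 -0.5250 0.7450 0.0110 -0.5690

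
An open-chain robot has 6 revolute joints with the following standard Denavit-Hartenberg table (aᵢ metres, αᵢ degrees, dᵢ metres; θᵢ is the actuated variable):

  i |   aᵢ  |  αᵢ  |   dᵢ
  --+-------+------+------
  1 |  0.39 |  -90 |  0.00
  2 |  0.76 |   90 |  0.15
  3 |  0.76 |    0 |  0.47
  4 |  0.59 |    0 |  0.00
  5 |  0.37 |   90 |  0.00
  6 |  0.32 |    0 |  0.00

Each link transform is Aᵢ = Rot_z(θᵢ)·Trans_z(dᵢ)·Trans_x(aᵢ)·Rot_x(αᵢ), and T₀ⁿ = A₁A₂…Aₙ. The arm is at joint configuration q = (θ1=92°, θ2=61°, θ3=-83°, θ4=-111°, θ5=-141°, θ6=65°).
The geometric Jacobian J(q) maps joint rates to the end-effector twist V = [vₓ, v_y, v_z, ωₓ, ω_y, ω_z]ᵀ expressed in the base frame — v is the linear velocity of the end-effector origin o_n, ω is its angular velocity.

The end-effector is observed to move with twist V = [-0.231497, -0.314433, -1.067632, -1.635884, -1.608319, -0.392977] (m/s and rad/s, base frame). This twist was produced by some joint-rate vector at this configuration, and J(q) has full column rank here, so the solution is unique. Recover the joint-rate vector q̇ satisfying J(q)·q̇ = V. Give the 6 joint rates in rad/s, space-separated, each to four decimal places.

0.0590 0.9270 -0.9270 -0.5800 -0.0680 -0.8430

o_n = [0.1986, 1.4203, -0.2770]
J₁: ẑ×o_n = [-1.4203, 0.1986, 0.0000], ω = ẑ
J2: z=[-0.9994, -0.0349, 0.0000] o=[-0.0136, 0.3898, 0.0000] → [0.0097, -0.2769, -1.0225, -0.9994, -0.0349, 0.0000]
J3: z=[-0.0305, 0.8741, 0.4848] o=[-0.1764, 0.7528, -0.6647] → [0.0152, 0.1936, -0.3482, -0.0305, 0.8741, 0.4848]
J4: z=[-0.0305, 0.8741, 0.4848] o=[0.5616, 1.2348, -0.5179] → [0.1205, -0.1686, 0.3116, -0.0305, 0.8741, 0.4848]
J5: z=[-0.0305, 0.8741, 0.4848] o=[0.4286, 0.9524, -0.0172] → [-0.4540, -0.1194, 0.1868, -0.0305, 0.8741, 0.4848]
J6: z=[0.8986, 0.2364, -0.3696] o=[0.2667, 1.1094, -0.3105] → [0.1228, -0.0049, 0.2955, 0.8986, 0.2364, -0.3696]
q̇ = J⁺·V = [0.0590, 0.9270, -0.9270, -0.5800, -0.0680, -0.8430]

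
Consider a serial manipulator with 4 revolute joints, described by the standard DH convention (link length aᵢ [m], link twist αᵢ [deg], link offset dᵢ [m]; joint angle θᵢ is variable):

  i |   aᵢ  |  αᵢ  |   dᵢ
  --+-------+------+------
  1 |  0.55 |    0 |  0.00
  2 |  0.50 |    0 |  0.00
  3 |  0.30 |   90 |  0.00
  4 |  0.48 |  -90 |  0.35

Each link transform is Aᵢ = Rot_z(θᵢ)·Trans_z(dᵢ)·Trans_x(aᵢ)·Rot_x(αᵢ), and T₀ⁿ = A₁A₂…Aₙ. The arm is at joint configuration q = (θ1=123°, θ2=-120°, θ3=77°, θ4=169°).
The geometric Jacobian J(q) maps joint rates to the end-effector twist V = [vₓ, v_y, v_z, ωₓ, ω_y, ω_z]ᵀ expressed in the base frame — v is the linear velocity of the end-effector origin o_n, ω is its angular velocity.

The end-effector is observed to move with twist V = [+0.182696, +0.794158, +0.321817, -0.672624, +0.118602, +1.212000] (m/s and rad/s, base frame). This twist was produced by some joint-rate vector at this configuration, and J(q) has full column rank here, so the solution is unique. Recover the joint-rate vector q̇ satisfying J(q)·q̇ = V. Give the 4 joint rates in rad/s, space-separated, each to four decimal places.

o_n = [0.5147, 0.2581, 0.0916]
J₁: ẑ×o_n = [-0.2581, 0.5147, 0.0000], ω = ẑ
J2: z=[0.0000, 0.0000, 1.0000] o=[-0.2996, 0.4613, 0.0000] → [0.2032, 0.8143, -0.0000, 0.0000, 0.0000, 1.0000]
J3: z=[0.0000, 0.0000, 1.0000] o=[0.1998, 0.4874, 0.0000] → [0.2294, 0.3150, -0.0000, 0.0000, 0.0000, 1.0000]
J4: z=[0.9848, -0.1736, 0.0000] o=[0.2519, 0.7829, 0.0000] → [-0.0159, -0.0902, -0.4712, 0.9848, -0.1736, 0.0000]
q̇ = J⁺·V = [0.1840, 0.6290, 0.3990, -0.6830]

0.1840 0.6290 0.3990 -0.6830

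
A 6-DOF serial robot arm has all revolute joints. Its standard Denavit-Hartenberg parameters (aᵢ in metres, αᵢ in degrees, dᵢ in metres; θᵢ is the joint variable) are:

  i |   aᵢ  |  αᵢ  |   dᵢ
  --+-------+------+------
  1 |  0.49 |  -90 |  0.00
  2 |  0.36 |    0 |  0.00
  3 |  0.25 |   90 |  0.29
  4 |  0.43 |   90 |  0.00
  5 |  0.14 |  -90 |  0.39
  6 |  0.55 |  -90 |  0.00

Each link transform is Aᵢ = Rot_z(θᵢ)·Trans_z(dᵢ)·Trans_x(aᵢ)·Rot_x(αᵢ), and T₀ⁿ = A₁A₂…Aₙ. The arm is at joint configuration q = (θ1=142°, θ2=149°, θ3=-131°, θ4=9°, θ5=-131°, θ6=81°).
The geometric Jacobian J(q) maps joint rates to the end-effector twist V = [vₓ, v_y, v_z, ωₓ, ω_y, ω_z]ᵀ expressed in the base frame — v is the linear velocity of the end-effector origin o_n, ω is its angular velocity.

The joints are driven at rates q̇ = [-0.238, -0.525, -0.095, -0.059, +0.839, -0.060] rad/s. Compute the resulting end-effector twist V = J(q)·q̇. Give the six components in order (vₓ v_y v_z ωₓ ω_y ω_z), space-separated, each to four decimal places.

-0.2964 0.4167 -0.0800 0.8362 1.1941 -0.2834

o_n = [-0.7782, -0.0080, -0.5035]
J₁: ẑ×o_n = [0.0080, -0.7782, 0.0000], ω = ẑ
J2: z=[-0.6157, -0.7880, 0.0000] o=[-0.3861, 0.3017, 0.0000] → [0.3968, -0.3100, -0.1183, -0.6157, -0.7880, 0.0000]
J3: z=[-0.6157, -0.7880, 0.0000] o=[-0.1430, 0.1117, -0.1854] → [0.2506, -0.1958, -0.4269, -0.6157, -0.7880, 0.0000]
J4: z=[-0.2435, 0.1902, 0.9511] o=[-0.5089, 0.0296, -0.2627] → [-0.0101, -0.3148, 0.0604, -0.2435, 0.1902, 0.9511]
J5: z=[0.4908, 0.8699, -0.0483] o=[-0.8686, 0.2252, -0.3939] → [-0.1066, 0.0494, -0.1931, 0.4908, 0.8699, -0.0483]
J6: z=[-0.4716, 0.2186, -0.8543] o=[-0.5746, 0.5026, -0.4852] → [-0.4402, 0.1653, 0.2853, -0.4716, 0.2186, -0.8543]
V = J·q̇ = [-0.2964, 0.4167, -0.0800, 0.8362, 1.1941, -0.2834]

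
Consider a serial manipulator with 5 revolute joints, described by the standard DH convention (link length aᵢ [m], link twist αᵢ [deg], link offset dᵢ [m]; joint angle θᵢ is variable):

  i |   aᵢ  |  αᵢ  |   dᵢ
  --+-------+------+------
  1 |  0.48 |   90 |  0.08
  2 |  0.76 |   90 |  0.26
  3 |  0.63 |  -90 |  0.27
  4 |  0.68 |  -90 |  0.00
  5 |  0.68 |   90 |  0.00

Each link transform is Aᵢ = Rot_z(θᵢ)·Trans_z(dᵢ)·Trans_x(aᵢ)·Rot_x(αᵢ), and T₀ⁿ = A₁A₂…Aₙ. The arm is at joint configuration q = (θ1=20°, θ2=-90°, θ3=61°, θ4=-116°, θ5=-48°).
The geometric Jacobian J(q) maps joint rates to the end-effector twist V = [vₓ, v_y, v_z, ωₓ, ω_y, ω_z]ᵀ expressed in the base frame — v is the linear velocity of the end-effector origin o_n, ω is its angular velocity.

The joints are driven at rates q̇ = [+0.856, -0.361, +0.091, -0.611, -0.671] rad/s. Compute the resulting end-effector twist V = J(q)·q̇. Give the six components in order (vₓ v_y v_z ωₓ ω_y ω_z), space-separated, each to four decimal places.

o_n = [-0.5489, -0.8605, -0.3022]
J₁: ẑ×o_n = [0.8605, -0.5489, 0.0000], ω = ẑ
J2: z=[0.3420, -0.9397, 0.0000] o=[0.4511, 0.1642, 0.0800] → [0.3592, 0.1307, -1.2901, 0.3420, -0.9397, 0.0000]
J3: z=[-0.9397, -0.3420, -0.0000] o=[0.5400, -0.0802, -0.6800] → [-0.1292, 0.3550, 0.3608, -0.9397, -0.3420, -0.0000]
J4: z=[0.1658, -0.4556, 0.8746] o=[0.4747, -0.6903, -0.9854] → [-0.1624, -1.0086, -0.4946, 0.1658, -0.4556, 0.8746]
J5: z=[-0.1431, -0.8886, -0.4357] o=[-0.1888, -0.6543, -0.8409] → [-0.5685, 0.2340, -0.2906, -0.1431, -0.8886, -0.4357]
V = J·q̇ = [1.0758, -0.0256, 0.9957, -0.2143, 1.1827, 0.6140]

1.0758 -0.0256 0.9957 -0.2143 1.1827 0.6140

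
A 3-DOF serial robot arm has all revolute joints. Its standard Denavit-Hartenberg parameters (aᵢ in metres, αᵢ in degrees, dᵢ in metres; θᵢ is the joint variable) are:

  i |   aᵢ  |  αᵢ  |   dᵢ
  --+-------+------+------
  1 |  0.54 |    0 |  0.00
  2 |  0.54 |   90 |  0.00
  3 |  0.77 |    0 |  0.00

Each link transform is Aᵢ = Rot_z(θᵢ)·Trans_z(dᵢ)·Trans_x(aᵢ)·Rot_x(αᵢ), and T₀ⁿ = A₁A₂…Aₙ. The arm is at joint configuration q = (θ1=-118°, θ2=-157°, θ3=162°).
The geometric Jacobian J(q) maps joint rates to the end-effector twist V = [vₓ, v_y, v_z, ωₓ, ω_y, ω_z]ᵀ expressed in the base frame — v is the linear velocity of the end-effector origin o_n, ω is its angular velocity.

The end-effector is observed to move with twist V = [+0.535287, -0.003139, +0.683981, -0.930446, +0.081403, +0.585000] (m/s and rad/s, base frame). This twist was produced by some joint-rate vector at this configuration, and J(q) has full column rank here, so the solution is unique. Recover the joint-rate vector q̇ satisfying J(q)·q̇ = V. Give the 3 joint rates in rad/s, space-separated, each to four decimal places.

o_n = [-0.2703, -0.6684, 0.2379]
J₁: ẑ×o_n = [0.6684, -0.2703, 0.0000], ω = ẑ
J2: z=[0.0000, 0.0000, 1.0000] o=[-0.2535, -0.4768, 0.0000] → [0.1916, -0.0168, 0.0000, 0.0000, 0.0000, 1.0000]
J3: z=[0.9962, -0.0872, 0.0000] o=[-0.2065, 0.0612, 0.0000] → [-0.0207, -0.2370, -0.7323, 0.9962, -0.0872, 0.0000]
q̇ = J⁺·V = [0.8470, -0.2620, -0.9340]

0.8470 -0.2620 -0.9340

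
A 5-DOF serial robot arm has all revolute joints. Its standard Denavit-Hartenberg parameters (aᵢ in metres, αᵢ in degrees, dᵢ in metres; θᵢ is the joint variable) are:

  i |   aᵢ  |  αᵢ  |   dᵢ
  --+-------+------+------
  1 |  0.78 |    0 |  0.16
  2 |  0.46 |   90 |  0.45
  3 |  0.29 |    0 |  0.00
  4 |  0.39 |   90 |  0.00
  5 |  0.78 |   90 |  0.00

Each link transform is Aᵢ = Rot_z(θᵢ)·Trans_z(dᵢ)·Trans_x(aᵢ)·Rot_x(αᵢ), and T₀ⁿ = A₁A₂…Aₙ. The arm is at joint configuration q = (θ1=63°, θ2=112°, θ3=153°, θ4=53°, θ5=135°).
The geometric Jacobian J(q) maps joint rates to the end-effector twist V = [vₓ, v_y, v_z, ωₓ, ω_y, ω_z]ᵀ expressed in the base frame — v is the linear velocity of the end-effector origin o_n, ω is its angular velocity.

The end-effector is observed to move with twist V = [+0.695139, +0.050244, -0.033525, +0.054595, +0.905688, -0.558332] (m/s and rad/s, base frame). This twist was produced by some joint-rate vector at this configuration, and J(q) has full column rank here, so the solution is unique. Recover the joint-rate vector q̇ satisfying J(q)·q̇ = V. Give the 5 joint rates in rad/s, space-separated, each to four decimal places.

o_n = [0.0567, 1.2747, 0.8125]
J₁: ẑ×o_n = [-1.2747, 0.0567, 0.0000], ω = ẑ
J2: z=[0.0000, 0.0000, 1.0000] o=[0.3541, 0.6950, 0.1600] → [-0.5797, -0.2974, 0.0000, 0.0000, 0.0000, 1.0000]
J3: z=[0.0872, 0.9962, 0.0000] o=[-0.1041, 0.7351, 0.6100] → [0.2017, -0.0176, -0.1132, 0.0872, 0.9962, 0.0000]
J4: z=[0.0872, 0.9962, 0.0000] o=[0.1533, 0.7126, 0.7417] → [0.0705, -0.0062, 0.1452, 0.0872, 0.9962, 0.0000]
J5: z=[0.4367, -0.0382, 0.8988] o=[0.5025, 0.6820, 0.5707] → [-0.5419, -0.5062, 0.2418, 0.4367, -0.0382, 0.8988]
q̇ = J⁺·V = [-0.3300, -0.1780, 0.5870, 0.3200, -0.0560]

-0.3300 -0.1780 0.5870 0.3200 -0.0560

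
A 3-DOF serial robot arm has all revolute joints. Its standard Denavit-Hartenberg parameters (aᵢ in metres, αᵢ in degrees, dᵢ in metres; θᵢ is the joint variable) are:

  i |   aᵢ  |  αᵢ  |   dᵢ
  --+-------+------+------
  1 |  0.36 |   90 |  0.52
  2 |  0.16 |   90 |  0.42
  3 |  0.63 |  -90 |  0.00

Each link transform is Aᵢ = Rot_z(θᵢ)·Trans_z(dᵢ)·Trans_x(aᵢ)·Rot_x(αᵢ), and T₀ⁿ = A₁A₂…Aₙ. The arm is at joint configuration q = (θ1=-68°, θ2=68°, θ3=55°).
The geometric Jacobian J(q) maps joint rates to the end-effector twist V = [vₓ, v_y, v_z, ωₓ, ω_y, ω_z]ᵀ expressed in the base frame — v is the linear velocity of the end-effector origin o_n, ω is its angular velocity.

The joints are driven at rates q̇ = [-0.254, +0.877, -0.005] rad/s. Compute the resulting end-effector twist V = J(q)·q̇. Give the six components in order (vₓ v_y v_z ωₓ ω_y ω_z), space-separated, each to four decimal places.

o_n = [-0.6599, -0.8655, 1.0034]
J₁: ẑ×o_n = [0.8655, -0.6599, 0.0000], ω = ẑ
J2: z=[-0.9272, -0.3746, 0.0000] o=[0.1349, -0.3338, 0.5200] → [-0.1811, 0.4482, 0.1953, -0.9272, -0.3746, 0.0000]
J3: z=[0.3473, -0.8597, -0.3746] o=[-0.2321, -0.5467, 0.6683] → [-0.4075, 0.0439, -0.4785, 0.3473, -0.8597, -0.3746]
V = J·q̇ = [-0.3766, 0.5605, 0.1737, -0.8149, -0.3242, -0.2521]

-0.3766 0.5605 0.1737 -0.8149 -0.3242 -0.2521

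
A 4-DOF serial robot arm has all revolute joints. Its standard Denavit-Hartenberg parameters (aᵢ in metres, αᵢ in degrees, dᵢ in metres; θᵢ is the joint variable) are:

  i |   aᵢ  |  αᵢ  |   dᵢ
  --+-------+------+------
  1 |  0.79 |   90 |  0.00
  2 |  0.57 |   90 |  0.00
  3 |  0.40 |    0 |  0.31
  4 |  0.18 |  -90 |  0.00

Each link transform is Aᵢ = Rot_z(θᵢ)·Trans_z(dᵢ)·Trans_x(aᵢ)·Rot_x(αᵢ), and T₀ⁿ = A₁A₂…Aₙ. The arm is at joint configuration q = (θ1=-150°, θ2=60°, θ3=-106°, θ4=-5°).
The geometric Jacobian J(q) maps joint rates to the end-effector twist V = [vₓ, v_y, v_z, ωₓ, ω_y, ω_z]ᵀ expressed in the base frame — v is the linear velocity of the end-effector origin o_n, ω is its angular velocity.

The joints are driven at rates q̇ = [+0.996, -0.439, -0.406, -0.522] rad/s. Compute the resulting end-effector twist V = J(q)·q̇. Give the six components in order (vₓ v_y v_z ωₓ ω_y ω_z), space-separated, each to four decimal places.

1.1137 -0.6808 -0.4749 0.9155 0.0217 1.4600

o_n = [-0.8115, -1.1066, 0.1873]
J₁: ẑ×o_n = [1.1066, -0.8115, 0.0000], ω = ẑ
J2: z=[-0.5000, 0.8660, 0.0000] o=[-0.6842, -0.3950, 0.0000] → [0.1622, 0.0936, 0.4661, -0.5000, 0.8660, 0.0000]
J3: z=[-0.7500, -0.4330, -0.5000] o=[-0.9310, -0.5375, 0.4936] → [-0.1519, -0.2895, 0.4785, -0.7500, -0.4330, -0.5000]
J4: z=[-0.7500, -0.4330, -0.5000] o=[-0.9235, -0.9772, 0.2432] → [-0.0405, -0.0979, 0.1455, -0.7500, -0.4330, -0.5000]
V = J·q̇ = [1.1137, -0.6808, -0.4749, 0.9155, 0.0217, 1.4600]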